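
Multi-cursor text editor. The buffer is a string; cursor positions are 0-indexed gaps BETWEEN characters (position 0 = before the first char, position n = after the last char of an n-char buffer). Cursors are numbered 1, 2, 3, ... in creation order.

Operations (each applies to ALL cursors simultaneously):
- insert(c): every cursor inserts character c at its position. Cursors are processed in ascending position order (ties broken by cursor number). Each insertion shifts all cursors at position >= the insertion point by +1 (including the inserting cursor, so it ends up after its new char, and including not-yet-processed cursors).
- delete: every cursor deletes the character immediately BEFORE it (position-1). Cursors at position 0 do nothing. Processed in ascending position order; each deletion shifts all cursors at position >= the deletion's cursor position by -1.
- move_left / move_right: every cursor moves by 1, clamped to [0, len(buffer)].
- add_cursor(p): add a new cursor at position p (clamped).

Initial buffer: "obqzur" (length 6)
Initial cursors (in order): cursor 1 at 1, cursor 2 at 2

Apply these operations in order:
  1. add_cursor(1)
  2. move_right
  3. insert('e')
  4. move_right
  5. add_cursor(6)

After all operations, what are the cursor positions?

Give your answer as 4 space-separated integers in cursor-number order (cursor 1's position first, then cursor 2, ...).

Answer: 5 7 5 6

Derivation:
After op 1 (add_cursor(1)): buffer="obqzur" (len 6), cursors c1@1 c3@1 c2@2, authorship ......
After op 2 (move_right): buffer="obqzur" (len 6), cursors c1@2 c3@2 c2@3, authorship ......
After op 3 (insert('e')): buffer="obeeqezur" (len 9), cursors c1@4 c3@4 c2@6, authorship ..13.2...
After op 4 (move_right): buffer="obeeqezur" (len 9), cursors c1@5 c3@5 c2@7, authorship ..13.2...
After op 5 (add_cursor(6)): buffer="obeeqezur" (len 9), cursors c1@5 c3@5 c4@6 c2@7, authorship ..13.2...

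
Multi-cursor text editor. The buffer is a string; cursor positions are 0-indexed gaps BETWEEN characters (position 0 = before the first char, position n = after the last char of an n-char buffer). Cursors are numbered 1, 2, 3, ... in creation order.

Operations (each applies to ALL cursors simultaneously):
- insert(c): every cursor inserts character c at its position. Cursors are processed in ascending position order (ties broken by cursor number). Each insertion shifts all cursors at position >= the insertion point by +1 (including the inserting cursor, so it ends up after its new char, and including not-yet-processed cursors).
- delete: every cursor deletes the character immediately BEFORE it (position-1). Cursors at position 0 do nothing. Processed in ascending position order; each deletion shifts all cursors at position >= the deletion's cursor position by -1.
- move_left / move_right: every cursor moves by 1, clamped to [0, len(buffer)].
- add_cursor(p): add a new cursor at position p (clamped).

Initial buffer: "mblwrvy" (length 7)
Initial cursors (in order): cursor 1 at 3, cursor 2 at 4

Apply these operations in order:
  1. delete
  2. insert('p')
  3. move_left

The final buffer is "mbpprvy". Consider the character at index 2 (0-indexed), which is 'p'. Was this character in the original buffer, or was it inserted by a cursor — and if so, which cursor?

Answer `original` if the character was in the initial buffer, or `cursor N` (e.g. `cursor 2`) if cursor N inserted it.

After op 1 (delete): buffer="mbrvy" (len 5), cursors c1@2 c2@2, authorship .....
After op 2 (insert('p')): buffer="mbpprvy" (len 7), cursors c1@4 c2@4, authorship ..12...
After op 3 (move_left): buffer="mbpprvy" (len 7), cursors c1@3 c2@3, authorship ..12...
Authorship (.=original, N=cursor N): . . 1 2 . . .
Index 2: author = 1

Answer: cursor 1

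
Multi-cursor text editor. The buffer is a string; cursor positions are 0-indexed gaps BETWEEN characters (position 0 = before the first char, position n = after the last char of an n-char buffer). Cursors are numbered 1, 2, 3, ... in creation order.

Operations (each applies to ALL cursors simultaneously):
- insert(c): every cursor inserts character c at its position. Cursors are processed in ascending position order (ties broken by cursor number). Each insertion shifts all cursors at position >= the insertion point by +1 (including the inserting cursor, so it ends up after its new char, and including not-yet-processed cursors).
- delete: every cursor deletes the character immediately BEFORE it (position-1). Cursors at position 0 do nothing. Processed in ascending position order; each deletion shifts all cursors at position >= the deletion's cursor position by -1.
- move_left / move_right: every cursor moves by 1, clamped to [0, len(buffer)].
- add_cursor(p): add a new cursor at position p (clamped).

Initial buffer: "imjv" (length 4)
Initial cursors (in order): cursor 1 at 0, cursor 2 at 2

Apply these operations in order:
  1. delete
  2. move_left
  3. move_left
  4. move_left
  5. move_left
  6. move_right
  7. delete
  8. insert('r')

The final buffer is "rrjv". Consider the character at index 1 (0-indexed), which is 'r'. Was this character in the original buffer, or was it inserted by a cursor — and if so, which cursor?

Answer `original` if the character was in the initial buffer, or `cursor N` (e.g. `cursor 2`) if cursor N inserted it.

Answer: cursor 2

Derivation:
After op 1 (delete): buffer="ijv" (len 3), cursors c1@0 c2@1, authorship ...
After op 2 (move_left): buffer="ijv" (len 3), cursors c1@0 c2@0, authorship ...
After op 3 (move_left): buffer="ijv" (len 3), cursors c1@0 c2@0, authorship ...
After op 4 (move_left): buffer="ijv" (len 3), cursors c1@0 c2@0, authorship ...
After op 5 (move_left): buffer="ijv" (len 3), cursors c1@0 c2@0, authorship ...
After op 6 (move_right): buffer="ijv" (len 3), cursors c1@1 c2@1, authorship ...
After op 7 (delete): buffer="jv" (len 2), cursors c1@0 c2@0, authorship ..
After op 8 (insert('r')): buffer="rrjv" (len 4), cursors c1@2 c2@2, authorship 12..
Authorship (.=original, N=cursor N): 1 2 . .
Index 1: author = 2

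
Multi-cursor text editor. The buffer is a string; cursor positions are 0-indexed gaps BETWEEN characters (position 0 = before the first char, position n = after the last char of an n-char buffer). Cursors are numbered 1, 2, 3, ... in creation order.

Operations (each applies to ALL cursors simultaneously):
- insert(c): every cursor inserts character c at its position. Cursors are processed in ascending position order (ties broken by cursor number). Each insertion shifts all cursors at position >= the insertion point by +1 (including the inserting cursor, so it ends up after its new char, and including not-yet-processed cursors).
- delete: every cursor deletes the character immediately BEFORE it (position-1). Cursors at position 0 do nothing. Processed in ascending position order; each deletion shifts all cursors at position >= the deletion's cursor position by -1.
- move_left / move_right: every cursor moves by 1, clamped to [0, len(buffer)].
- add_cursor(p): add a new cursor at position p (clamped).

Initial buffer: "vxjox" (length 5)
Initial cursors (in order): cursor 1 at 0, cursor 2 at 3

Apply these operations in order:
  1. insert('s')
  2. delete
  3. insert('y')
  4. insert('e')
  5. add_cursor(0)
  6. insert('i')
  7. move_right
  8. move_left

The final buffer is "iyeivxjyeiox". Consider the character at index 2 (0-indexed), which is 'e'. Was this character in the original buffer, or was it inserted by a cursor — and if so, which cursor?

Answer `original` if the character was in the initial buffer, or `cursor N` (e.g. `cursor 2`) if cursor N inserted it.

After op 1 (insert('s')): buffer="svxjsox" (len 7), cursors c1@1 c2@5, authorship 1...2..
After op 2 (delete): buffer="vxjox" (len 5), cursors c1@0 c2@3, authorship .....
After op 3 (insert('y')): buffer="yvxjyox" (len 7), cursors c1@1 c2@5, authorship 1...2..
After op 4 (insert('e')): buffer="yevxjyeox" (len 9), cursors c1@2 c2@7, authorship 11...22..
After op 5 (add_cursor(0)): buffer="yevxjyeox" (len 9), cursors c3@0 c1@2 c2@7, authorship 11...22..
After op 6 (insert('i')): buffer="iyeivxjyeiox" (len 12), cursors c3@1 c1@4 c2@10, authorship 3111...222..
After op 7 (move_right): buffer="iyeivxjyeiox" (len 12), cursors c3@2 c1@5 c2@11, authorship 3111...222..
After op 8 (move_left): buffer="iyeivxjyeiox" (len 12), cursors c3@1 c1@4 c2@10, authorship 3111...222..
Authorship (.=original, N=cursor N): 3 1 1 1 . . . 2 2 2 . .
Index 2: author = 1

Answer: cursor 1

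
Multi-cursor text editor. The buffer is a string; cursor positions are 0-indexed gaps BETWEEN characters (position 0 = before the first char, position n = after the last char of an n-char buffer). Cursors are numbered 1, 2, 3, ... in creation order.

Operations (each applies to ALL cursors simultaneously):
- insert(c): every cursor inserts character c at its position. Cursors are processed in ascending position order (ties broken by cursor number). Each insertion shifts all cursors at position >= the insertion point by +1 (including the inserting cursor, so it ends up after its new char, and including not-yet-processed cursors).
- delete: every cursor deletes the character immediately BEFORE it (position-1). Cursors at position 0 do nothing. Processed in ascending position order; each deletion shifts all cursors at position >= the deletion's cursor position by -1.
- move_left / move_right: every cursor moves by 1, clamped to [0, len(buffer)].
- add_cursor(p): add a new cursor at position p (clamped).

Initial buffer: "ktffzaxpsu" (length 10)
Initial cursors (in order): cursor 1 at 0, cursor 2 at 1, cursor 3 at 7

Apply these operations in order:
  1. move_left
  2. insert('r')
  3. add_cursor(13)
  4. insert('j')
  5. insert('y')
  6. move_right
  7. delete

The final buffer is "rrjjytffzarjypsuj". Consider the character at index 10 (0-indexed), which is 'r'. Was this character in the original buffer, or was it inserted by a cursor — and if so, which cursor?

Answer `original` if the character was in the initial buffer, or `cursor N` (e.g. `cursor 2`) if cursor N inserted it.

Answer: cursor 3

Derivation:
After op 1 (move_left): buffer="ktffzaxpsu" (len 10), cursors c1@0 c2@0 c3@6, authorship ..........
After op 2 (insert('r')): buffer="rrktffzarxpsu" (len 13), cursors c1@2 c2@2 c3@9, authorship 12......3....
After op 3 (add_cursor(13)): buffer="rrktffzarxpsu" (len 13), cursors c1@2 c2@2 c3@9 c4@13, authorship 12......3....
After op 4 (insert('j')): buffer="rrjjktffzarjxpsuj" (len 17), cursors c1@4 c2@4 c3@12 c4@17, authorship 1212......33....4
After op 5 (insert('y')): buffer="rrjjyyktffzarjyxpsujy" (len 21), cursors c1@6 c2@6 c3@15 c4@21, authorship 121212......333....44
After op 6 (move_right): buffer="rrjjyyktffzarjyxpsujy" (len 21), cursors c1@7 c2@7 c3@16 c4@21, authorship 121212......333....44
After op 7 (delete): buffer="rrjjytffzarjypsuj" (len 17), cursors c1@5 c2@5 c3@13 c4@17, authorship 12121.....333...4
Authorship (.=original, N=cursor N): 1 2 1 2 1 . . . . . 3 3 3 . . . 4
Index 10: author = 3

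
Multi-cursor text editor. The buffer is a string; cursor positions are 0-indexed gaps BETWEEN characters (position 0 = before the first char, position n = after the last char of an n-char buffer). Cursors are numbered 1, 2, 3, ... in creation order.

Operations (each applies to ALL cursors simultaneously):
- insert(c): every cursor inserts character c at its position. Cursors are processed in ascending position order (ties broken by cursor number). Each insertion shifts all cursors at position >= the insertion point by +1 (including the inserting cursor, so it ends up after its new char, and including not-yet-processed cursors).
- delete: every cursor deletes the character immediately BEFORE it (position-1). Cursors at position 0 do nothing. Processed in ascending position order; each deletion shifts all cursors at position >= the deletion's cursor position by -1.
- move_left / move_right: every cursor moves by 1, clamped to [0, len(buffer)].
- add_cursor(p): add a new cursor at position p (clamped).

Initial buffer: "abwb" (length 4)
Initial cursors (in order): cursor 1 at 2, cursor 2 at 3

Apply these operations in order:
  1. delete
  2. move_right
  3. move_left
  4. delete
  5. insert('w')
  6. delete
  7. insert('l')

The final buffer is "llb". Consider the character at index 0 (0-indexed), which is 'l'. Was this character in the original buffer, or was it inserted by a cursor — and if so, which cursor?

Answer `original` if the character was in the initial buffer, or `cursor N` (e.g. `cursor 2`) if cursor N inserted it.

After op 1 (delete): buffer="ab" (len 2), cursors c1@1 c2@1, authorship ..
After op 2 (move_right): buffer="ab" (len 2), cursors c1@2 c2@2, authorship ..
After op 3 (move_left): buffer="ab" (len 2), cursors c1@1 c2@1, authorship ..
After op 4 (delete): buffer="b" (len 1), cursors c1@0 c2@0, authorship .
After op 5 (insert('w')): buffer="wwb" (len 3), cursors c1@2 c2@2, authorship 12.
After op 6 (delete): buffer="b" (len 1), cursors c1@0 c2@0, authorship .
After op 7 (insert('l')): buffer="llb" (len 3), cursors c1@2 c2@2, authorship 12.
Authorship (.=original, N=cursor N): 1 2 .
Index 0: author = 1

Answer: cursor 1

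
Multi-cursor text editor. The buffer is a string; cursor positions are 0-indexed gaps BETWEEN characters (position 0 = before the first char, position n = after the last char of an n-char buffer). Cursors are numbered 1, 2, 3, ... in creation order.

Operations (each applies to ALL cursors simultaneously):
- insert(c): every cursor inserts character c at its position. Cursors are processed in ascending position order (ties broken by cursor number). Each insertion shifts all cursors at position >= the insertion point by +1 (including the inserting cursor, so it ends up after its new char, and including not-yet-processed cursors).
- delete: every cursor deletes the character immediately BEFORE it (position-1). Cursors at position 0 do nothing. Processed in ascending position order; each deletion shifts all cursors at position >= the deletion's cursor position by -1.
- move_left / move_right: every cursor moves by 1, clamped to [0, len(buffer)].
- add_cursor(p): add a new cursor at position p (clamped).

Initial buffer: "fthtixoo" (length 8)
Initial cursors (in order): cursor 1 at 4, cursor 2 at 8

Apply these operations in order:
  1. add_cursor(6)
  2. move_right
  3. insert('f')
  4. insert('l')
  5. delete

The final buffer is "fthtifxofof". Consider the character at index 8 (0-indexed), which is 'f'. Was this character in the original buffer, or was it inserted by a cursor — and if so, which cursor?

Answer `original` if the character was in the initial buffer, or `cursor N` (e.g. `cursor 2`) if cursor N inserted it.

Answer: cursor 3

Derivation:
After op 1 (add_cursor(6)): buffer="fthtixoo" (len 8), cursors c1@4 c3@6 c2@8, authorship ........
After op 2 (move_right): buffer="fthtixoo" (len 8), cursors c1@5 c3@7 c2@8, authorship ........
After op 3 (insert('f')): buffer="fthtifxofof" (len 11), cursors c1@6 c3@9 c2@11, authorship .....1..3.2
After op 4 (insert('l')): buffer="fthtiflxoflofl" (len 14), cursors c1@7 c3@11 c2@14, authorship .....11..33.22
After op 5 (delete): buffer="fthtifxofof" (len 11), cursors c1@6 c3@9 c2@11, authorship .....1..3.2
Authorship (.=original, N=cursor N): . . . . . 1 . . 3 . 2
Index 8: author = 3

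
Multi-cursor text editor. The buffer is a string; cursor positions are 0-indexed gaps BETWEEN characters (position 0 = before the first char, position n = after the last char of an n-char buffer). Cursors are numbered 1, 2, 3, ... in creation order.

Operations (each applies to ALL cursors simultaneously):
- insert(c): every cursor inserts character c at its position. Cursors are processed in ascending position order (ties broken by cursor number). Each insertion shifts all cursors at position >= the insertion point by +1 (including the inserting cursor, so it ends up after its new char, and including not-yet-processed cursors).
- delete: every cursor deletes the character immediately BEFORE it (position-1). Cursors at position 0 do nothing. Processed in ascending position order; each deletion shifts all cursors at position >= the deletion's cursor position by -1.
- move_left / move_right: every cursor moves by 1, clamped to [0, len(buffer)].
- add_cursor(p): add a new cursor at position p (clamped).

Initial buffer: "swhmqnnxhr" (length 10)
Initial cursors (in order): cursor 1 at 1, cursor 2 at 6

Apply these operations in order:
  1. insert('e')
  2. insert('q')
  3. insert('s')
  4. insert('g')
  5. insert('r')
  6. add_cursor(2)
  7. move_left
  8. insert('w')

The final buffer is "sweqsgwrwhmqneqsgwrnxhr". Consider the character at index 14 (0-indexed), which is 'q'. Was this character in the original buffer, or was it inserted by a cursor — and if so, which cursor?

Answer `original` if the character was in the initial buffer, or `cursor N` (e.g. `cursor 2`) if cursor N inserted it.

After op 1 (insert('e')): buffer="sewhmqnenxhr" (len 12), cursors c1@2 c2@8, authorship .1.....2....
After op 2 (insert('q')): buffer="seqwhmqneqnxhr" (len 14), cursors c1@3 c2@10, authorship .11.....22....
After op 3 (insert('s')): buffer="seqswhmqneqsnxhr" (len 16), cursors c1@4 c2@12, authorship .111.....222....
After op 4 (insert('g')): buffer="seqsgwhmqneqsgnxhr" (len 18), cursors c1@5 c2@14, authorship .1111.....2222....
After op 5 (insert('r')): buffer="seqsgrwhmqneqsgrnxhr" (len 20), cursors c1@6 c2@16, authorship .11111.....22222....
After op 6 (add_cursor(2)): buffer="seqsgrwhmqneqsgrnxhr" (len 20), cursors c3@2 c1@6 c2@16, authorship .11111.....22222....
After op 7 (move_left): buffer="seqsgrwhmqneqsgrnxhr" (len 20), cursors c3@1 c1@5 c2@15, authorship .11111.....22222....
After op 8 (insert('w')): buffer="sweqsgwrwhmqneqsgwrnxhr" (len 23), cursors c3@2 c1@7 c2@18, authorship .3111111.....222222....
Authorship (.=original, N=cursor N): . 3 1 1 1 1 1 1 . . . . . 2 2 2 2 2 2 . . . .
Index 14: author = 2

Answer: cursor 2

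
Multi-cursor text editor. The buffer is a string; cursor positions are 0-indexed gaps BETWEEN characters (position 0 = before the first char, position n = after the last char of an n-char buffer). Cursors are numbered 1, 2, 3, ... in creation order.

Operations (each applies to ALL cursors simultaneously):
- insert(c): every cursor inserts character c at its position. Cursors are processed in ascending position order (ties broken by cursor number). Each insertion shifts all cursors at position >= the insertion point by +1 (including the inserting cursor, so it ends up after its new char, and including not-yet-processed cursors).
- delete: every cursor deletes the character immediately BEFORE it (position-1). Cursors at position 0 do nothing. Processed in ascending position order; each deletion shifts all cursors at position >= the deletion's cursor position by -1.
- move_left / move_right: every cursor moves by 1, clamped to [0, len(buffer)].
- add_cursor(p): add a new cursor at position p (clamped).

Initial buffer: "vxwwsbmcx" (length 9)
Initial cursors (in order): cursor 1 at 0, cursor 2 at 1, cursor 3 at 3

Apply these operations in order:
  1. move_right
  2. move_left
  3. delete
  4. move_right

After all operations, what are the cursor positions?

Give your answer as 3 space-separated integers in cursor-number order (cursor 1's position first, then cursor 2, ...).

After op 1 (move_right): buffer="vxwwsbmcx" (len 9), cursors c1@1 c2@2 c3@4, authorship .........
After op 2 (move_left): buffer="vxwwsbmcx" (len 9), cursors c1@0 c2@1 c3@3, authorship .........
After op 3 (delete): buffer="xwsbmcx" (len 7), cursors c1@0 c2@0 c3@1, authorship .......
After op 4 (move_right): buffer="xwsbmcx" (len 7), cursors c1@1 c2@1 c3@2, authorship .......

Answer: 1 1 2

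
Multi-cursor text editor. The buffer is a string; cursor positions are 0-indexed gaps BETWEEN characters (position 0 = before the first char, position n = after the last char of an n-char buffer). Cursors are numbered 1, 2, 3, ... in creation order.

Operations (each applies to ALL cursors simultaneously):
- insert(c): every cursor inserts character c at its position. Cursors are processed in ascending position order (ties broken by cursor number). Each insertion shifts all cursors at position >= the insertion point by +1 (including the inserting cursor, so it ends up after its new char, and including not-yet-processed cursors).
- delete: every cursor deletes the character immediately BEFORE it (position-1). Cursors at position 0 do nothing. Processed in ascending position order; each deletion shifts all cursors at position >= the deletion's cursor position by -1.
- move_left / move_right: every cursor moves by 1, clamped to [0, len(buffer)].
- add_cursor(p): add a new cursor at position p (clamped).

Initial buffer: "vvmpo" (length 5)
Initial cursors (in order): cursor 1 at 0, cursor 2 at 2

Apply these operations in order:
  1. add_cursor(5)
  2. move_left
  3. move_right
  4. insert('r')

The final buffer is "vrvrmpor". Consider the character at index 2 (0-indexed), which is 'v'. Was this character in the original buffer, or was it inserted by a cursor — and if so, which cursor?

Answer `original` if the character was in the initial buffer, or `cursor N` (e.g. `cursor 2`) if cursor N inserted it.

Answer: original

Derivation:
After op 1 (add_cursor(5)): buffer="vvmpo" (len 5), cursors c1@0 c2@2 c3@5, authorship .....
After op 2 (move_left): buffer="vvmpo" (len 5), cursors c1@0 c2@1 c3@4, authorship .....
After op 3 (move_right): buffer="vvmpo" (len 5), cursors c1@1 c2@2 c3@5, authorship .....
After op 4 (insert('r')): buffer="vrvrmpor" (len 8), cursors c1@2 c2@4 c3@8, authorship .1.2...3
Authorship (.=original, N=cursor N): . 1 . 2 . . . 3
Index 2: author = original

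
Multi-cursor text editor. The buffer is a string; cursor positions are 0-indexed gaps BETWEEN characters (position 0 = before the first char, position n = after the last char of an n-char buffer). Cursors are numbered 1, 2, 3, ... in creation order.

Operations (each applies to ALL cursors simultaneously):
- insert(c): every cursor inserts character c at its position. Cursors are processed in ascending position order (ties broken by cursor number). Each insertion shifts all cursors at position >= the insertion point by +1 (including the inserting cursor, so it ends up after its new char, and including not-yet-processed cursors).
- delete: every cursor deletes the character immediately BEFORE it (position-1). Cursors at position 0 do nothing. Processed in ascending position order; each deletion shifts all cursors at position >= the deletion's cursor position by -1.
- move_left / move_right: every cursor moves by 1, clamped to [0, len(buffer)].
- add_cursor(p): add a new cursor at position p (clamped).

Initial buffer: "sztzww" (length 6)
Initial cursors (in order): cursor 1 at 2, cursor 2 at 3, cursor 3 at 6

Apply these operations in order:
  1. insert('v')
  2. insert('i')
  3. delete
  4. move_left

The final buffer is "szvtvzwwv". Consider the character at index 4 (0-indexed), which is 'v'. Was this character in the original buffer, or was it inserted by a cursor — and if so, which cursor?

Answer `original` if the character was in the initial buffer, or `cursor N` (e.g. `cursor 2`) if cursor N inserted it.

After op 1 (insert('v')): buffer="szvtvzwwv" (len 9), cursors c1@3 c2@5 c3@9, authorship ..1.2...3
After op 2 (insert('i')): buffer="szvitvizwwvi" (len 12), cursors c1@4 c2@7 c3@12, authorship ..11.22...33
After op 3 (delete): buffer="szvtvzwwv" (len 9), cursors c1@3 c2@5 c3@9, authorship ..1.2...3
After op 4 (move_left): buffer="szvtvzwwv" (len 9), cursors c1@2 c2@4 c3@8, authorship ..1.2...3
Authorship (.=original, N=cursor N): . . 1 . 2 . . . 3
Index 4: author = 2

Answer: cursor 2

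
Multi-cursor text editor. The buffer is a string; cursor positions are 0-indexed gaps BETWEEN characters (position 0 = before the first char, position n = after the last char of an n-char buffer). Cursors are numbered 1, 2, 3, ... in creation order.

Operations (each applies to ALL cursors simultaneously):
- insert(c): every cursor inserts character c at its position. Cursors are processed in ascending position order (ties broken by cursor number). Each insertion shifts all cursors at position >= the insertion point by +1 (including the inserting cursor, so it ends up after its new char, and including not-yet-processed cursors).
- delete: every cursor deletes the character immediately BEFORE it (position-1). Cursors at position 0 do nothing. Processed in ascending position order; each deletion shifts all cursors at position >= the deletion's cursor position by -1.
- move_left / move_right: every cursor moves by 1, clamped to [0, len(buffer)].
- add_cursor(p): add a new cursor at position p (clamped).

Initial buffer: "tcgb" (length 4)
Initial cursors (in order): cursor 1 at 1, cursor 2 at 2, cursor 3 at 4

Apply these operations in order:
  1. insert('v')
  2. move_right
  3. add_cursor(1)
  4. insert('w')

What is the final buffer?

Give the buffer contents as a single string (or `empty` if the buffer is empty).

Answer: twvcwvgwbvw

Derivation:
After op 1 (insert('v')): buffer="tvcvgbv" (len 7), cursors c1@2 c2@4 c3@7, authorship .1.2..3
After op 2 (move_right): buffer="tvcvgbv" (len 7), cursors c1@3 c2@5 c3@7, authorship .1.2..3
After op 3 (add_cursor(1)): buffer="tvcvgbv" (len 7), cursors c4@1 c1@3 c2@5 c3@7, authorship .1.2..3
After op 4 (insert('w')): buffer="twvcwvgwbvw" (len 11), cursors c4@2 c1@5 c2@8 c3@11, authorship .41.12.2.33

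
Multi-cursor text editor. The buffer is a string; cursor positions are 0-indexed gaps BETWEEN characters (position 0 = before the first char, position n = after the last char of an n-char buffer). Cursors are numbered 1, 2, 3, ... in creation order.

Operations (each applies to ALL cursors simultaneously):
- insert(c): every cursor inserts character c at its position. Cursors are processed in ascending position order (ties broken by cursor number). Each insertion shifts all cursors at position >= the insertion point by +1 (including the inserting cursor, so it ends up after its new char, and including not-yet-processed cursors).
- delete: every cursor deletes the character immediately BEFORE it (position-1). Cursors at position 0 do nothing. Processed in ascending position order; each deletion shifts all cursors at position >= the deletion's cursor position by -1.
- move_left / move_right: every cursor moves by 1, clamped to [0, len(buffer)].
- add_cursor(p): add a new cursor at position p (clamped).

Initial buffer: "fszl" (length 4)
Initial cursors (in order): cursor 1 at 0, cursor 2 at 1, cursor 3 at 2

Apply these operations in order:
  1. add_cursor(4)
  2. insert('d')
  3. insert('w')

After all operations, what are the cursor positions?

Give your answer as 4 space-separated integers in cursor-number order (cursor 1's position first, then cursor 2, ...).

Answer: 2 5 8 12

Derivation:
After op 1 (add_cursor(4)): buffer="fszl" (len 4), cursors c1@0 c2@1 c3@2 c4@4, authorship ....
After op 2 (insert('d')): buffer="dfdsdzld" (len 8), cursors c1@1 c2@3 c3@5 c4@8, authorship 1.2.3..4
After op 3 (insert('w')): buffer="dwfdwsdwzldw" (len 12), cursors c1@2 c2@5 c3@8 c4@12, authorship 11.22.33..44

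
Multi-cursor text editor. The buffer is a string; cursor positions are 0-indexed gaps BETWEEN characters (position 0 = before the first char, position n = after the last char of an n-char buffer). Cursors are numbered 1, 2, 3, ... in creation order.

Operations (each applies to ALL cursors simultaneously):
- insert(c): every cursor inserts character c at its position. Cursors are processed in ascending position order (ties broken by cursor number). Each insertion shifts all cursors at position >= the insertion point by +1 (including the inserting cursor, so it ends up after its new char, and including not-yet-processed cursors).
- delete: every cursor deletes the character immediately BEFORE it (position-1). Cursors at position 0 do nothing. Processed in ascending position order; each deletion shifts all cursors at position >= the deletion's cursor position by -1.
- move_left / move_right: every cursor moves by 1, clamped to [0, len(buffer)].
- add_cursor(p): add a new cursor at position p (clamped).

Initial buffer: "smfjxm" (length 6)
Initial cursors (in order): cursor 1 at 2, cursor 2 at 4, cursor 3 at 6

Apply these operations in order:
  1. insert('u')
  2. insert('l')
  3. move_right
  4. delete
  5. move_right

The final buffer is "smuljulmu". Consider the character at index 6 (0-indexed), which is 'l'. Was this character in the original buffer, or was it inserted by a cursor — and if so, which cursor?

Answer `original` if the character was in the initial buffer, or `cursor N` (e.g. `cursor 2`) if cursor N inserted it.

Answer: cursor 2

Derivation:
After op 1 (insert('u')): buffer="smufjuxmu" (len 9), cursors c1@3 c2@6 c3@9, authorship ..1..2..3
After op 2 (insert('l')): buffer="smulfjulxmul" (len 12), cursors c1@4 c2@8 c3@12, authorship ..11..22..33
After op 3 (move_right): buffer="smulfjulxmul" (len 12), cursors c1@5 c2@9 c3@12, authorship ..11..22..33
After op 4 (delete): buffer="smuljulmu" (len 9), cursors c1@4 c2@7 c3@9, authorship ..11.22.3
After op 5 (move_right): buffer="smuljulmu" (len 9), cursors c1@5 c2@8 c3@9, authorship ..11.22.3
Authorship (.=original, N=cursor N): . . 1 1 . 2 2 . 3
Index 6: author = 2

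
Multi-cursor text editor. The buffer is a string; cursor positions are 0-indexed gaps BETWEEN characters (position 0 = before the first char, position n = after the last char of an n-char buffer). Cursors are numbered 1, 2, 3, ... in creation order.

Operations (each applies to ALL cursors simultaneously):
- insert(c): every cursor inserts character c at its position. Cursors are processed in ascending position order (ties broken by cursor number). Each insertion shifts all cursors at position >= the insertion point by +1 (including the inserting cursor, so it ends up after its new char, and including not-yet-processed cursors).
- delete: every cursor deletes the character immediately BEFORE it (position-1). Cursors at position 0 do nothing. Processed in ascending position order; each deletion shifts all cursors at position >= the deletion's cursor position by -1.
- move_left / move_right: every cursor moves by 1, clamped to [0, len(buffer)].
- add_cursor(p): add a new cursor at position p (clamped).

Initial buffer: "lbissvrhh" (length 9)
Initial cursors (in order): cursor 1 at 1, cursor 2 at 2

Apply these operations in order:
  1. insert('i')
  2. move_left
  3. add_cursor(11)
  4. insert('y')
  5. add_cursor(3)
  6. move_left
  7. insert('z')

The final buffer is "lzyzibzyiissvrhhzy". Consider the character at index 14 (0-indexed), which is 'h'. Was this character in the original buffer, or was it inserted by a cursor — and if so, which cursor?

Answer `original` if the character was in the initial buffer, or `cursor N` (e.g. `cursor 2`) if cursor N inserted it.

Answer: original

Derivation:
After op 1 (insert('i')): buffer="libiissvrhh" (len 11), cursors c1@2 c2@4, authorship .1.2.......
After op 2 (move_left): buffer="libiissvrhh" (len 11), cursors c1@1 c2@3, authorship .1.2.......
After op 3 (add_cursor(11)): buffer="libiissvrhh" (len 11), cursors c1@1 c2@3 c3@11, authorship .1.2.......
After op 4 (insert('y')): buffer="lyibyiissvrhhy" (len 14), cursors c1@2 c2@5 c3@14, authorship .11.22.......3
After op 5 (add_cursor(3)): buffer="lyibyiissvrhhy" (len 14), cursors c1@2 c4@3 c2@5 c3@14, authorship .11.22.......3
After op 6 (move_left): buffer="lyibyiissvrhhy" (len 14), cursors c1@1 c4@2 c2@4 c3@13, authorship .11.22.......3
After op 7 (insert('z')): buffer="lzyzibzyiissvrhhzy" (len 18), cursors c1@2 c4@4 c2@7 c3@17, authorship .1141.222.......33
Authorship (.=original, N=cursor N): . 1 1 4 1 . 2 2 2 . . . . . . . 3 3
Index 14: author = original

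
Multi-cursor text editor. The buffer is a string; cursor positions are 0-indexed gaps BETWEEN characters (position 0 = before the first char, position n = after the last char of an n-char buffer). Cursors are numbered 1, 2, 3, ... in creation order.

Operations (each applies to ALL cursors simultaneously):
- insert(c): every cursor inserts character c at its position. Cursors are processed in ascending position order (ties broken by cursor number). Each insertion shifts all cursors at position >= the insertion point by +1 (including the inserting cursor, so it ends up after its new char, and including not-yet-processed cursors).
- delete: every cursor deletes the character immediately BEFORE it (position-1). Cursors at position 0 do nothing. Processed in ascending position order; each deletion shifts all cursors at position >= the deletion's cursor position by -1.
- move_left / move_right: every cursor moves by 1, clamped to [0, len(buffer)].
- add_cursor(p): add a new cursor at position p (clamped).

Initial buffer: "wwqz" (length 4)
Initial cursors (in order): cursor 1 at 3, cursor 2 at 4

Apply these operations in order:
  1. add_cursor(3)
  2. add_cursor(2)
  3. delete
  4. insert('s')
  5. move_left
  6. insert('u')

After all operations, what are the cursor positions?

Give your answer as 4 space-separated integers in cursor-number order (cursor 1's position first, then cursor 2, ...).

After op 1 (add_cursor(3)): buffer="wwqz" (len 4), cursors c1@3 c3@3 c2@4, authorship ....
After op 2 (add_cursor(2)): buffer="wwqz" (len 4), cursors c4@2 c1@3 c3@3 c2@4, authorship ....
After op 3 (delete): buffer="" (len 0), cursors c1@0 c2@0 c3@0 c4@0, authorship 
After op 4 (insert('s')): buffer="ssss" (len 4), cursors c1@4 c2@4 c3@4 c4@4, authorship 1234
After op 5 (move_left): buffer="ssss" (len 4), cursors c1@3 c2@3 c3@3 c4@3, authorship 1234
After op 6 (insert('u')): buffer="sssuuuus" (len 8), cursors c1@7 c2@7 c3@7 c4@7, authorship 12312344

Answer: 7 7 7 7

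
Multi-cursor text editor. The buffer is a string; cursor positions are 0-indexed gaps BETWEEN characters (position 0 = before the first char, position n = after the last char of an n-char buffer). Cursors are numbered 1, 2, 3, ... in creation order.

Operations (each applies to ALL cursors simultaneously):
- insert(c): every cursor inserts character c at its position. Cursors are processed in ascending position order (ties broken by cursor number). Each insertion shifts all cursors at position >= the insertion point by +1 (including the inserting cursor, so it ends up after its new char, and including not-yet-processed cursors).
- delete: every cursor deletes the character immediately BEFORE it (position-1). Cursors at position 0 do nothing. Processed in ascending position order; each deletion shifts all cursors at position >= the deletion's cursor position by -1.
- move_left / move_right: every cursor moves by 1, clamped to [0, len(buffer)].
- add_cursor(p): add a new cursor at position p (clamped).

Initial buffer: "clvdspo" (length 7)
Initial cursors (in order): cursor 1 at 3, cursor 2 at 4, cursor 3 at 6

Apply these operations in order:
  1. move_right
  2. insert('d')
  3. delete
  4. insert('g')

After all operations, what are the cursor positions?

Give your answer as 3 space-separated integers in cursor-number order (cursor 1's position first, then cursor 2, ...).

Answer: 5 7 10

Derivation:
After op 1 (move_right): buffer="clvdspo" (len 7), cursors c1@4 c2@5 c3@7, authorship .......
After op 2 (insert('d')): buffer="clvddsdpod" (len 10), cursors c1@5 c2@7 c3@10, authorship ....1.2..3
After op 3 (delete): buffer="clvdspo" (len 7), cursors c1@4 c2@5 c3@7, authorship .......
After op 4 (insert('g')): buffer="clvdgsgpog" (len 10), cursors c1@5 c2@7 c3@10, authorship ....1.2..3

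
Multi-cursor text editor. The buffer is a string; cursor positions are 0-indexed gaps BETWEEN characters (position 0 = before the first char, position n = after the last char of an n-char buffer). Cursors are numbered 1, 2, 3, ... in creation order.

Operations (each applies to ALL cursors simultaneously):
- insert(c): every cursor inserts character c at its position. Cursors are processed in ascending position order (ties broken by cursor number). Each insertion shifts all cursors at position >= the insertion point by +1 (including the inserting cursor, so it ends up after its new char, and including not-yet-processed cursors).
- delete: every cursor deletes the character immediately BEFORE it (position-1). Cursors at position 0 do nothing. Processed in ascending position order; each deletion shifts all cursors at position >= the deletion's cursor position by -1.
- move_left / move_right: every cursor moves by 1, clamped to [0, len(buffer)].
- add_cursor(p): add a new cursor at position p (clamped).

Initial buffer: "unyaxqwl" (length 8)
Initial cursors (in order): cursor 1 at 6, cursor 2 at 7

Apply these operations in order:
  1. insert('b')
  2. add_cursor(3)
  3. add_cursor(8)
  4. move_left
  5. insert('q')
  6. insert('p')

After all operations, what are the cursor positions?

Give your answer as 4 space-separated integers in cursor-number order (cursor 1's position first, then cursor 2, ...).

After op 1 (insert('b')): buffer="unyaxqbwbl" (len 10), cursors c1@7 c2@9, authorship ......1.2.
After op 2 (add_cursor(3)): buffer="unyaxqbwbl" (len 10), cursors c3@3 c1@7 c2@9, authorship ......1.2.
After op 3 (add_cursor(8)): buffer="unyaxqbwbl" (len 10), cursors c3@3 c1@7 c4@8 c2@9, authorship ......1.2.
After op 4 (move_left): buffer="unyaxqbwbl" (len 10), cursors c3@2 c1@6 c4@7 c2@8, authorship ......1.2.
After op 5 (insert('q')): buffer="unqyaxqqbqwqbl" (len 14), cursors c3@3 c1@8 c4@10 c2@12, authorship ..3....114.22.
After op 6 (insert('p')): buffer="unqpyaxqqpbqpwqpbl" (len 18), cursors c3@4 c1@10 c4@13 c2@16, authorship ..33....11144.222.

Answer: 10 16 4 13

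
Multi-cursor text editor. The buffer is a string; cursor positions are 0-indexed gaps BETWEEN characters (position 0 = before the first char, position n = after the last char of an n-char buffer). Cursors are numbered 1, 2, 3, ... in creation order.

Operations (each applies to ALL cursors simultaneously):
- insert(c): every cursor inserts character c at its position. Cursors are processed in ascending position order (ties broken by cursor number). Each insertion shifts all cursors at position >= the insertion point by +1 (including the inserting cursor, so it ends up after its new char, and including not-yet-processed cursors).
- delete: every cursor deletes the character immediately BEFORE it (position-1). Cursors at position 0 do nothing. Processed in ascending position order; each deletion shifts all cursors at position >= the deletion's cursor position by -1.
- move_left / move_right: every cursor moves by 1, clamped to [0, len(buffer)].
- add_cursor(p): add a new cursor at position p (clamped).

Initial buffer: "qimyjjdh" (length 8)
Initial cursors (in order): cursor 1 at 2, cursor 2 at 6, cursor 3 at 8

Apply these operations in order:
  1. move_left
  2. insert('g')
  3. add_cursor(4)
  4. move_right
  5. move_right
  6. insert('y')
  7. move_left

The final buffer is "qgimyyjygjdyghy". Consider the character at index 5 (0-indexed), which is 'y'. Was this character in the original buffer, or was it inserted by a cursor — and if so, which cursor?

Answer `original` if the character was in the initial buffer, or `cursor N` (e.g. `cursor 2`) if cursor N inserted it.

Answer: original

Derivation:
After op 1 (move_left): buffer="qimyjjdh" (len 8), cursors c1@1 c2@5 c3@7, authorship ........
After op 2 (insert('g')): buffer="qgimyjgjdgh" (len 11), cursors c1@2 c2@7 c3@10, authorship .1....2..3.
After op 3 (add_cursor(4)): buffer="qgimyjgjdgh" (len 11), cursors c1@2 c4@4 c2@7 c3@10, authorship .1....2..3.
After op 4 (move_right): buffer="qgimyjgjdgh" (len 11), cursors c1@3 c4@5 c2@8 c3@11, authorship .1....2..3.
After op 5 (move_right): buffer="qgimyjgjdgh" (len 11), cursors c1@4 c4@6 c2@9 c3@11, authorship .1....2..3.
After op 6 (insert('y')): buffer="qgimyyjygjdyghy" (len 15), cursors c1@5 c4@8 c2@12 c3@15, authorship .1..1..42..23.3
After op 7 (move_left): buffer="qgimyyjygjdyghy" (len 15), cursors c1@4 c4@7 c2@11 c3@14, authorship .1..1..42..23.3
Authorship (.=original, N=cursor N): . 1 . . 1 . . 4 2 . . 2 3 . 3
Index 5: author = original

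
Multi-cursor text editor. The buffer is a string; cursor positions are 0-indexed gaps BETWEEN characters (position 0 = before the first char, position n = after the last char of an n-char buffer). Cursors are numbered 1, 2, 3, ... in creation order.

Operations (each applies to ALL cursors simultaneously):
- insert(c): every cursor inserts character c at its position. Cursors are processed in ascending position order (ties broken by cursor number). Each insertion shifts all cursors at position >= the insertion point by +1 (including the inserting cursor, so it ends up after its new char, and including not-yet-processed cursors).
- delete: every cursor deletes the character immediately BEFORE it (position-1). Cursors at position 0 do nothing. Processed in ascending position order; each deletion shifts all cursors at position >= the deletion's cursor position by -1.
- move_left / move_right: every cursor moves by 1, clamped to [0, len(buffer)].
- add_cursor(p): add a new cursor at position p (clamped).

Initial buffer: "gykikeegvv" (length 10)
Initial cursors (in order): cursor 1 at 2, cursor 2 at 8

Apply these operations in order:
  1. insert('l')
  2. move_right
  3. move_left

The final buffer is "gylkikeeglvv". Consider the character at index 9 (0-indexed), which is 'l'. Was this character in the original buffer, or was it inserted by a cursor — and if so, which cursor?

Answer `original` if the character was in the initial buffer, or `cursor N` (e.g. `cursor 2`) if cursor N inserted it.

After op 1 (insert('l')): buffer="gylkikeeglvv" (len 12), cursors c1@3 c2@10, authorship ..1......2..
After op 2 (move_right): buffer="gylkikeeglvv" (len 12), cursors c1@4 c2@11, authorship ..1......2..
After op 3 (move_left): buffer="gylkikeeglvv" (len 12), cursors c1@3 c2@10, authorship ..1......2..
Authorship (.=original, N=cursor N): . . 1 . . . . . . 2 . .
Index 9: author = 2

Answer: cursor 2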